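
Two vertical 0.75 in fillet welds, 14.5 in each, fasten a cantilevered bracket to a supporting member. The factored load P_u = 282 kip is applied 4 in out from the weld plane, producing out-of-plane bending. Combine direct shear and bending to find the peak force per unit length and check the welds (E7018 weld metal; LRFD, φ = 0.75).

f_max ≈ 18.8 kip/in; NOT adequate

E70XX → F_EXX = 70 ksi.
L_w = 2 × 14.5 = 29 in; section modulus (unit throat) S = 2 × L²/6 = 70.08 in².
Direct shear f_v = P/L_w = 282/29 = 9.724 kip/in.
Moment M = P × e = 282 × 4 = 1128 kip·in; bending f_b = M/S = 16.1 kip/in.
f_max = √(f_v² + f_b²) = √(9.724² + 16.1²) = 18.8 kip/in.
φr_n = 0.75 × 0.6 × 70 × (0.707 × 0.75) = 16.7 kip/in → NOT adequate.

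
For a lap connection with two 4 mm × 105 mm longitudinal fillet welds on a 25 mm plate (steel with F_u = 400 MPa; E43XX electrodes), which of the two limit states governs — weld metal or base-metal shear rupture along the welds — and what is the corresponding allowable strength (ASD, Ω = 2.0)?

R_n/Ω ≈ 76.6 kN (weld metal governs)

E43XX → F_EXX = 430 MPa.
t_e = 0.707 × 4 = 2.828 mm; L = 210 mm.
Weld metal: R_n/Ω = (1/2.0) × 0.6 × 430 × 2.828 × 210 × 10⁻³ = 76.61 kN.
Base metal (shear rupture): R_n/Ω = (1/2.0) × 0.6 × 400 × 25 × 210 × 10⁻³ = 630 kN.
Governing: weld metal.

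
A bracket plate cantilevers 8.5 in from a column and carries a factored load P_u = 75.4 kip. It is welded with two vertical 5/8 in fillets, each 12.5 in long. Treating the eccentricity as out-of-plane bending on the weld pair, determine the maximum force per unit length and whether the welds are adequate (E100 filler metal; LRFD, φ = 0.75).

f_max ≈ 12.7 kip/in; adequate

E100XX → F_EXX = 100 ksi.
L_w = 2 × 12.5 = 25 in; section modulus (unit throat) S = 2 × L²/6 = 52.08 in².
Direct shear f_v = P/L_w = 75.4/25 = 3.016 kip/in.
Moment M = P × e = 75.4 × 8.5 = 640.9 kip·in; bending f_b = M/S = 12.31 kip/in.
f_max = √(f_v² + f_b²) = √(3.016² + 12.31²) = 12.67 kip/in.
φr_n = 0.75 × 0.6 × 100 × (0.707 × 0.625) = 19.88 kip/in → adequate.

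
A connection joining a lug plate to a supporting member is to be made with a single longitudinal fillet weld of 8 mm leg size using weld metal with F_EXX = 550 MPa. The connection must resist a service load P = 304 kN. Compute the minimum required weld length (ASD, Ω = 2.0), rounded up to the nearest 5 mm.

Throat t_e = 0.707 × 8 = 5.656 mm.
r_n/Ω = (0.6 × 550 × 5.656) / 2.0 = 933.2 N/mm = 0.9332 kN/mm.
L_req = P / (r_n/Ω) = 304 / 0.9332 = 325.7 mm total.
Round up → use L = 330 mm.

L = 330 mm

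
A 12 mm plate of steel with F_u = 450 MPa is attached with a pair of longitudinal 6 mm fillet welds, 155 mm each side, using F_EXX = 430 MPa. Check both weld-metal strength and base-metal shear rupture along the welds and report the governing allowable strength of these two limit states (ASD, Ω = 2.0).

R_n/Ω ≈ 170 kN (weld metal governs)

t_e = 0.707 × 6 = 4.242 mm; L = 310 mm.
Weld metal: R_n/Ω = (1/2.0) × 0.6 × 430 × 4.242 × 310 × 10⁻³ = 169.6 kN.
Base metal (shear rupture): R_n/Ω = (1/2.0) × 0.6 × 450 × 12 × 310 × 10⁻³ = 502.2 kN.
Governing: weld metal.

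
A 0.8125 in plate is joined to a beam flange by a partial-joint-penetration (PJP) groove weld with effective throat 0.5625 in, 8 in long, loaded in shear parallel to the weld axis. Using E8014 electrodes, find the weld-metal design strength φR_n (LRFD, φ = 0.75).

φR_n ≈ 162 kips

E80XX → F_EXX = 80 ksi.
Effective throat (given) t_e = 0.5625 in.
A_we = 0.5625 × 8 = 4.5 in².
F_nw = 0.6 F_EXX = 48 ksi.
φR_n = 0.75 × 48 × 4.5 = 162 kips.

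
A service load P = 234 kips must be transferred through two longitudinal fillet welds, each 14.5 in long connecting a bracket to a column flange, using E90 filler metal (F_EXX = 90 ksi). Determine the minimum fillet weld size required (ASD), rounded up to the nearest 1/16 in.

w = 7/16 in

Total weld length L = 29 in.
Required throat t_e = P × Ω / (0.6 F_EXX × L) = 234 × 2.0 / (0.6 × 90 × 29) = 0.2989 in.
Required leg w = t_e / 0.707 = 0.4227 in → use 7/16 in.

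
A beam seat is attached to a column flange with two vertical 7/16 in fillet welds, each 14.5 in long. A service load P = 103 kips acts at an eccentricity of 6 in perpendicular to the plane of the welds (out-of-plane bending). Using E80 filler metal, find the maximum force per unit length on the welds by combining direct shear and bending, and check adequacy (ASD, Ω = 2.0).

E80XX → F_EXX = 80 ksi.
L_w = 2 × 14.5 = 29 in; section modulus (unit throat) S = 2 × L²/6 = 70.08 in².
Direct shear f_v = P/L_w = 103/29 = 3.552 kip/in.
Moment M = P × e = 103 × 6 = 618 kip·in; bending f_b = M/S = 8.818 kip/in.
f_max = √(f_v² + f_b²) = √(3.552² + 8.818²) = 9.506 kip/in.
r_n/Ω = (1/2.0) × 0.6 × 80 × (0.707 × 0.4375) = 7.423 kip/in → NOT adequate.

f_max ≈ 9.51 kip/in; NOT adequate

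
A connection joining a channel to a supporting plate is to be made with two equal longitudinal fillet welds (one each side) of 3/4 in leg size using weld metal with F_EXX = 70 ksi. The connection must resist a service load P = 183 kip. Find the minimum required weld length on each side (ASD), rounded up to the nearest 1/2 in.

Throat t_e = 0.707 × 0.75 = 0.5302 in.
r_n/Ω = (0.6 × 70 × 0.5302) / 2.0 = 11.14 kip/in.
L_req = P / (r_n/Ω) = 183 / 11.14 = 16.43 in total.
Per side: 16.43 / 2 = 8.217 in.
Round up → use L = 8.5 in on each side.

L = 8.5 in on each side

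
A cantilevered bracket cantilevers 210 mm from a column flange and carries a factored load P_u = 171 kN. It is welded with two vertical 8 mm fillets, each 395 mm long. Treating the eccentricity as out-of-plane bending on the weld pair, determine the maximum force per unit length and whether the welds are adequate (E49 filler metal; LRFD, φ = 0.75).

f_max ≈ 724 N/mm; adequate

E49XX → F_EXX = 490 MPa.
L_w = 2 × 395 = 790 mm; section modulus (unit throat) S = 2 × L²/6 = 52010 mm².
Direct shear f_v = P/L_w = 171×10³/790 = 216.5 N/mm.
Moment M = P × e = 171×10³ × 210 = 35910000 N·mm; bending f_b = M/S = 690.5 N/mm.
f_max = √(f_v² + f_b²) = √(216.5² + 690.5²) = 723.6 N/mm.
φr_n = 0.75 × 0.6 × 490 × (0.707 × 8) = 1247 N/mm → adequate.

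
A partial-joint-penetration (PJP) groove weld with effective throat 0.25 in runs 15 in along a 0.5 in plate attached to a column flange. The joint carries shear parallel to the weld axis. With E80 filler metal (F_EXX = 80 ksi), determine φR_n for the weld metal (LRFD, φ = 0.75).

Effective throat (given) t_e = 0.25 in.
A_we = 0.25 × 15 = 3.75 in².
F_nw = 0.6 F_EXX = 48 ksi.
φR_n = 0.75 × 48 × 3.75 = 135 kips.

φR_n ≈ 135 kips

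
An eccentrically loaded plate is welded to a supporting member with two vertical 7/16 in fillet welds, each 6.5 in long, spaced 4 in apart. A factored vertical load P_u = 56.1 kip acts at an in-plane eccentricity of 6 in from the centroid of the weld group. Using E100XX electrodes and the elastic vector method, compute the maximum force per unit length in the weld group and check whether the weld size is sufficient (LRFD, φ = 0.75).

f_max ≈ 15.8 kip/in; NOT adequate

E100XX → F_EXX = 100 ksi.
Total weld length L_w = 13 in. Treat welds as unit-width lines.
Polar moment about centroid: J = 2[d³/12 + d(b/2)²] = 2[6.5³/12 + 6.5×2²] = 97.77 in³.
Direct shear f_v = P/L_w = 56.1 / 13 = 4.315 kip/in (vertical).
Torsion M = P·e = 56.1 × 6 = 336.6 kip·in.
Critical point at (x, y) = (2, 3.25) from centroid. f_tx = M·y/J = 11.19 kip/in; f_ty = M·x/J = 6.885 kip/in.
Resultant f_max = √[f_tx² + (f_v + f_ty)²] = √[11.19² + (4.315 + 6.885)²] = 15.83 kip/in.
Capacity per unit length: φr_n = 0.75 × 0.6 × 100 × (0.707 × 0.4375) = 13.92 kip/in.
15.83 > 13.92 → NOT adequate.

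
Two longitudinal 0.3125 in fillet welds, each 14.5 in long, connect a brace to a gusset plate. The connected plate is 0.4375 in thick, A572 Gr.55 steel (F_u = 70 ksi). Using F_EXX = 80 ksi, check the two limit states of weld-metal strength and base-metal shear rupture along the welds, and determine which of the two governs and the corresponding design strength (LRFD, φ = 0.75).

φR_n ≈ 231 kips (weld metal governs)

t_e = 0.707 × 0.3125 = 0.2209 in; L = 29 in.
Weld metal: φR_n = 0.75 × 0.6 × 80 × 0.2209 × 29 = 230.7 kips.
Base metal (shear rupture): φR_n = 0.75 × 0.6 × 70 × 0.4375 × 29 = 399.7 kips.
Governing: weld metal.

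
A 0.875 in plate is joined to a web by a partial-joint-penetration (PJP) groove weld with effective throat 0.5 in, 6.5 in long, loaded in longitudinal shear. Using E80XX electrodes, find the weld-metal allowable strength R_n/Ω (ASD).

R_n/Ω ≈ 78 kip

E80XX → F_EXX = 80 ksi.
Effective throat (given) t_e = 0.5 in.
A_we = 0.5 × 6.5 = 3.25 in².
F_nw = 0.6 F_EXX = 48 ksi.
R_n/Ω = (48 × 3.25) / 2.0 = 78 kip.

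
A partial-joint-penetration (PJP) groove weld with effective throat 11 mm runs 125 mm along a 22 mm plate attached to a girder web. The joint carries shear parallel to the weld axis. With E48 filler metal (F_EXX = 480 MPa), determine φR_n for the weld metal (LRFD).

φR_n ≈ 297 kN

Effective throat (given) t_e = 11 mm.
A_we = 11 × 125 = 1375 mm².
F_nw = 0.6 F_EXX = 288 MPa.
φR_n = 0.75 × 288 × 1375 × 10⁻³ = 297 kN.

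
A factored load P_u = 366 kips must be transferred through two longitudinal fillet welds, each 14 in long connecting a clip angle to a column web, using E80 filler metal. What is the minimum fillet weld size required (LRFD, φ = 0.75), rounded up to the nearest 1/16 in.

w = 9/16 in

E80XX → F_EXX = 80 ksi.
Total weld length L = 28 in.
Required throat t_e = P_u / (φ × 0.6 F_EXX × L) = 366 / (0.75 × 0.6 × 80 × 28) = 0.3631 in.
Required leg w = t_e / 0.707 = 0.5136 in → use 9/16 in.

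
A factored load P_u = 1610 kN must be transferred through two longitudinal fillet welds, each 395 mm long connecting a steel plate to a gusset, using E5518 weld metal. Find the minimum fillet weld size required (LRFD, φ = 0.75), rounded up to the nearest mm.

w = 12 mm

E55XX → F_EXX = 550 MPa.
Total weld length L = 790 mm.
Required throat t_e = P_u / (φ × 0.6 F_EXX × L) = 1610 / (0.75 × 0.6 × 550 × 790 × 10⁻³) = 8.234 mm.
Required leg w = t_e / 0.707 = 11.65 mm → use 12 mm.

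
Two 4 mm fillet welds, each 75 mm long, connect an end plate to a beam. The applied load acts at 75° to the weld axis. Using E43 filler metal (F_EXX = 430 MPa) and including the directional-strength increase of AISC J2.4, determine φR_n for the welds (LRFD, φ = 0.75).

t_e = 0.707 × 4 = 2.828 mm; A_we = 2.828 × 150 = 424.2 mm².
Directional factor: 1.0 + 0.5 sin^1.5(75°) = 1.475.
F_nw = 0.6 × 430 × 1.475 = 380.5 MPa.
φR_n = 0.75 × 380.5 × 424.2 × 10⁻³ = 121 kN.

φR_n ≈ 121 kN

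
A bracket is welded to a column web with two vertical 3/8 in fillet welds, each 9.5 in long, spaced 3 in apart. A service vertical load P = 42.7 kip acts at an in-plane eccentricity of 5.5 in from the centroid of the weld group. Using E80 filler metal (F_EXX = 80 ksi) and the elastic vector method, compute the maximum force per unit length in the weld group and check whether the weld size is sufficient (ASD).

f_max ≈ 7.3 kip/in; NOT adequate

Total weld length L_w = 19 in. Treat welds as unit-width lines.
Polar moment about centroid: J = 2[d³/12 + d(b/2)²] = 2[9.5³/12 + 9.5×1.5²] = 185.6 in³.
Direct shear f_v = P/L_w = 42.7 / 19 = 2.247 kip/in (vertical).
Torsion M = P·e = 42.7 × 5.5 = 234.85 kip·in.
Critical point at (x, y) = (1.5, 4.75) from centroid. f_tx = M·y/J = 6.009 kip/in; f_ty = M·x/J = 1.898 kip/in.
Resultant f_max = √[f_tx² + (f_v + f_ty)²] = √[6.009² + (2.247 + 1.898)²] = 7.3 kip/in.
Capacity per unit length: r_n/Ω = (1/2.0) × 0.6 × 80 × (0.707 × 0.375) = 6.363 kip/in.
7.3 > 6.363 → NOT adequate.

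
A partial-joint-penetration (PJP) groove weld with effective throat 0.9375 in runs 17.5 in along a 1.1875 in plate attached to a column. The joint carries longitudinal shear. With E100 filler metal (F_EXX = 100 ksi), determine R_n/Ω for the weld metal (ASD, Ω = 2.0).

Effective throat (given) t_e = 0.9375 in.
A_we = 0.9375 × 17.5 = 16.41 in².
F_nw = 0.6 F_EXX = 60 ksi.
R_n/Ω = (60 × 16.41) / 2.0 = 492.2 kips.

R_n/Ω ≈ 492 kips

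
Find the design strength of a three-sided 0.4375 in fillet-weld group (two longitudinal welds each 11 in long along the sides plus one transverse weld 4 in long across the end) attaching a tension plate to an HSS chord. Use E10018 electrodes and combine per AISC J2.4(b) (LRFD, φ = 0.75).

E100XX → F_EXX = 100 ksi.
t_e = 0.707 × 0.4375 = 0.3093 in.
R_nwl = 0.6 × 100 × 0.3093 × 22 = 408.3 kip (longitudinal, 2 welds).
R_nwt = 0.6 × 100 × 0.3093 × 4 = 74.23 kip (transverse, base value).
(i) R_nwl + R_nwt = 482.5 kip; (ii) 0.85 R_nwl + 1.5 R_nwt = 458.4 kip.
R_n = max = 482.5 kip [governs: (i)]; φR_n = 361.9 kip.

φR_n ≈ 362 kip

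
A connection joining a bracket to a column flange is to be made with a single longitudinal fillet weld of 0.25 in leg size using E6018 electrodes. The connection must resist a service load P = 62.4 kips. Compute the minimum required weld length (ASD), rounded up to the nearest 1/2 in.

E60XX → F_EXX = 60 ksi.
Throat t_e = 0.707 × 0.25 = 0.1767 in.
r_n/Ω = (0.6 × 60 × 0.1767) / 2.0 = 3.181 kip/in.
L_req = P / (r_n/Ω) = 62.4 / 3.181 = 19.61 in total.
Round up → use L = 20 in.

L = 20 in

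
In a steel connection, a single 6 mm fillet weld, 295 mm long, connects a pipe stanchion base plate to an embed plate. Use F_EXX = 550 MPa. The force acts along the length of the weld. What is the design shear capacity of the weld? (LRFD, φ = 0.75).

Effective throat t_e = 0.707 × 6 = 4.242 mm.
Total length L = 295 mm; A_we = 4.242 × 295 = 1251 mm².
F_nw = 0.6 F_EXX = 0.6 × 550 = 330 MPa.
φR_n = 0.75 × 330 × 1251 × 10⁻³ = 309.7 kN.

φR_n ≈ 310 kN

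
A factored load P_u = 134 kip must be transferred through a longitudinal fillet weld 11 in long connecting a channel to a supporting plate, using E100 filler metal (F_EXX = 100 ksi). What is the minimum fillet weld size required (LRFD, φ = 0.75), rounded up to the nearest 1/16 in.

Total weld length L = 11 in.
Required throat t_e = P_u / (φ × 0.6 F_EXX × L) = 134 / (0.75 × 0.6 × 100 × 11) = 0.2707 in.
Required leg w = t_e / 0.707 = 0.3829 in → use 7/16 in.

w = 7/16 in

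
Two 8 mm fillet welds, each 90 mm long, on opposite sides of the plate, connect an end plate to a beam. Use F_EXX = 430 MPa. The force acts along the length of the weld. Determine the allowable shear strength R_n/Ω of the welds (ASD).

Effective throat t_e = 0.707 × 8 = 5.656 mm.
Total length L = 180 mm; A_we = 5.656 × 180 = 1018 mm².
F_nw = 0.6 F_EXX = 0.6 × 430 = 258 MPa.
R_n = 258 × 1018 × 10⁻³ = 262.7 kN; R_n/Ω = 262.7/2.0 = 131.3 kN.

R_n/Ω ≈ 131 kN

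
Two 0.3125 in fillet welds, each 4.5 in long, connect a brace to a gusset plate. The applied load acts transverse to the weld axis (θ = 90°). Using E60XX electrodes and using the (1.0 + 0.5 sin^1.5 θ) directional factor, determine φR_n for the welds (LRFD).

E60XX → F_EXX = 60 ksi.
t_e = 0.707 × 0.3125 = 0.2209 in; A_we = 0.2209 × 9 = 1.988 in².
Directional factor: 1.0 + 0.5 sin^1.5(90°) = 1.5.
F_nw = 0.6 × 60 × 1.5 = 54 ksi.
φR_n = 0.75 × 54 × 1.988 = 80.53 kips.

φR_n ≈ 80.5 kips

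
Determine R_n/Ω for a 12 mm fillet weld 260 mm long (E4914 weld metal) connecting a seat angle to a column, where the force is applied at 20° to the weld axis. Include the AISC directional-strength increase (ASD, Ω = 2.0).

R_n/Ω ≈ 357 kN

E49XX → F_EXX = 490 MPa.
t_e = 0.707 × 12 = 8.484 mm; A_we = 8.484 × 260 = 2206 mm².
Directional factor: 1.0 + 0.5 sin^1.5(20°) = 1.1.
F_nw = 0.6 × 490 × 1.1 = 323.4 MPa.
R_n/Ω = (323.4 × 2206) / 2.0 × 10⁻³ = 356.7 kN.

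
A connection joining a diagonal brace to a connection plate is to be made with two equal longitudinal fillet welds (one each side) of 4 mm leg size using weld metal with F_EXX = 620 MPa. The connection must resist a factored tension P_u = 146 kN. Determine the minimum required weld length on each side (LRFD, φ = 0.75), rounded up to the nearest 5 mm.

L = 95 mm on each side

Throat t_e = 0.707 × 4 = 2.828 mm.
φr_n = 0.75 × 0.6 × 620 × 2.828 × 10⁻³ = 0.789 kN/mm.
L_req = P_u / φr_n = 146 / 0.789 = 185 mm total.
Per side: 185 / 2 = 92.52 mm.
Round up → use L = 95 mm on each side.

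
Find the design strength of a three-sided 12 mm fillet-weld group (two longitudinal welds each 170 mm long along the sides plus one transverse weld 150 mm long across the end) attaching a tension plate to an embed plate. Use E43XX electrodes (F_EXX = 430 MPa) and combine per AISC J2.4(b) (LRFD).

φR_n ≈ 844 kN

t_e = 0.707 × 12 = 8.484 mm.
R_nwl = 0.6 × 430 × 8.484 × 340 × 10⁻³ = 744.2 kN (longitudinal, 2 welds).
R_nwt = 0.6 × 430 × 8.484 × 150 × 10⁻³ = 328.3 kN (transverse, base value).
(i) R_nwl + R_nwt = 1073 kN; (ii) 0.85 R_nwl + 1.5 R_nwt = 1125 kN.
R_n = max = 1125 kN [governs: (ii)]; φR_n = 843.8 kN.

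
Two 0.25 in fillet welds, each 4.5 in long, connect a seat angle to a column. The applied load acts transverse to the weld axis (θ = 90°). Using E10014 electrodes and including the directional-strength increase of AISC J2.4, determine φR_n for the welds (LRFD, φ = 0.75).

E100XX → F_EXX = 100 ksi.
t_e = 0.707 × 0.25 = 0.1767 in; A_we = 0.1767 × 9 = 1.591 in².
Directional factor: 1.0 + 0.5 sin^1.5(90°) = 1.5.
F_nw = 0.6 × 100 × 1.5 = 90 ksi.
φR_n = 0.75 × 90 × 1.591 = 107.4 kip.

φR_n ≈ 107 kip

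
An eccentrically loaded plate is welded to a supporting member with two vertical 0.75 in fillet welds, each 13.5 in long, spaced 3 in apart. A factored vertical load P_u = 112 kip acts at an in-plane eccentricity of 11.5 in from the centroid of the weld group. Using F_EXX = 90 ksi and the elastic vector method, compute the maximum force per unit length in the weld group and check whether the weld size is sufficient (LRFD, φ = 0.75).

Total weld length L_w = 27 in. Treat welds as unit-width lines.
Polar moment about centroid: J = 2[d³/12 + d(b/2)²] = 2[13.5³/12 + 13.5×1.5²] = 470.8 in³.
Direct shear f_v = P/L_w = 112 / 27 = 4.148 kip/in (vertical).
Torsion M = P·e = 112 × 11.5 = 1288 kip·in.
Critical point at (x, y) = (1.5, 6.75) from centroid. f_tx = M·y/J = 18.47 kip/in; f_ty = M·x/J = 4.104 kip/in.
Resultant f_max = √[f_tx² + (f_v + f_ty)²] = √[18.47² + (4.148 + 4.104)²] = 20.23 kip/in.
Capacity per unit length: φr_n = 0.75 × 0.6 × 90 × (0.707 × 0.75) = 21.48 kip/in.
20.23 ≤ 21.48 → adequate.

f_max ≈ 20.2 kip/in; adequate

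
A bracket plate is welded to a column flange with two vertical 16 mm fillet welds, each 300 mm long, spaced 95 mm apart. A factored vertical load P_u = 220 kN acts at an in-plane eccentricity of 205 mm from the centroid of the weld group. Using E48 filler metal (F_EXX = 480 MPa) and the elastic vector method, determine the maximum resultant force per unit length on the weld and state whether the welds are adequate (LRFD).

Total weld length L_w = 600 mm. Treat welds as unit-width lines.
Polar moment about centroid: J = 2[d³/12 + d(b/2)²] = 2[300³/12 + 300×47.5²] = 5854000 mm³.
Direct shear f_v = P/L_w = 220×10³ / 600 = 366.7 N/mm (vertical).
Torsion M = P·e = 220×10³ × 205 = 45100000 N·mm.
Critical point at (x, y) = (47.5, 150) from centroid. f_tx = M·y/J = 1156 N/mm; f_ty = M·x/J = 366 N/mm.
Resultant f_max = √[f_tx² + (f_v + f_ty)²] = √[1156² + (366.7 + 366)²] = 1368 N/mm.
Capacity per unit length: φr_n = 0.75 × 0.6 × 480 × (0.707 × 16) = 2443 N/mm.
1368 ≤ 2443 → adequate.

f_max ≈ 1370 N/mm; adequate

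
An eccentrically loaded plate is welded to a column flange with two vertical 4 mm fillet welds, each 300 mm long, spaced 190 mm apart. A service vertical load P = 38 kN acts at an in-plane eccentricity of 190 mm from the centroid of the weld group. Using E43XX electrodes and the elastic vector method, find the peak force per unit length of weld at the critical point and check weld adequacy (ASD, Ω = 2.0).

f_max ≈ 172 N/mm; adequate

E43XX → F_EXX = 430 MPa.
Total weld length L_w = 600 mm. Treat welds as unit-width lines.
Polar moment about centroid: J = 2[d³/12 + d(b/2)²] = 2[300³/12 + 300×95²] = 9915000 mm³.
Direct shear f_v = P/L_w = 38×10³ / 600 = 63.33 N/mm (vertical).
Torsion M = P·e = 38×10³ × 190 = 7220000 N·mm.
Critical point at (x, y) = (95, 150) from centroid. f_tx = M·y/J = 109.2 N/mm; f_ty = M·x/J = 69.18 N/mm.
Resultant f_max = √[f_tx² + (f_v + f_ty)²] = √[109.2² + (63.33 + 69.18)²] = 171.7 N/mm.
Capacity per unit length: r_n/Ω = (1/2.0) × 0.6 × 430 × (0.707 × 4) = 364.8 N/mm.
171.7 ≤ 364.8 → adequate.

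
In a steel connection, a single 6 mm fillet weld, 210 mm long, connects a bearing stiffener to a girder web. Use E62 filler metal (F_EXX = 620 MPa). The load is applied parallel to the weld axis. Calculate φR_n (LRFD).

φR_n ≈ 249 kN

Effective throat t_e = 0.707 × 6 = 4.242 mm.
Total length L = 210 mm; A_we = 4.242 × 210 = 890.8 mm².
F_nw = 0.6 F_EXX = 0.6 × 620 = 372 MPa.
φR_n = 0.75 × 372 × 890.8 × 10⁻³ = 248.5 kN.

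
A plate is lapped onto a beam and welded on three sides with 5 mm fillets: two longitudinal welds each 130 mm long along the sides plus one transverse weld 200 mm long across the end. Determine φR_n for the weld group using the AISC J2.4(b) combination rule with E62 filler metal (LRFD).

φR_n ≈ 514 kN

E62XX → F_EXX = 620 MPa.
t_e = 0.707 × 5 = 3.535 mm.
R_nwl = 0.6 × 620 × 3.535 × 260 × 10⁻³ = 341.9 kN (longitudinal, 2 welds).
R_nwt = 0.6 × 620 × 3.535 × 200 × 10⁻³ = 263 kN (transverse, base value).
(i) R_nwl + R_nwt = 604.9 kN; (ii) 0.85 R_nwl + 1.5 R_nwt = 685.1 kN.
R_n = max = 685.1 kN [governs: (ii)]; φR_n = 513.8 kN.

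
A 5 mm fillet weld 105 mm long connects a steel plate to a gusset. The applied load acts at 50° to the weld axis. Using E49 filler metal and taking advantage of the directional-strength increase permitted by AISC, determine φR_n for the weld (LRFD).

E49XX → F_EXX = 490 MPa.
t_e = 0.707 × 5 = 3.535 mm; A_we = 3.535 × 105 = 371.2 mm².
Directional factor: 1.0 + 0.5 sin^1.5(50°) = 1.335.
F_nw = 0.6 × 490 × 1.335 = 392.6 MPa.
φR_n = 0.75 × 392.6 × 371.2 × 10⁻³ = 109.3 kN.

φR_n ≈ 109 kN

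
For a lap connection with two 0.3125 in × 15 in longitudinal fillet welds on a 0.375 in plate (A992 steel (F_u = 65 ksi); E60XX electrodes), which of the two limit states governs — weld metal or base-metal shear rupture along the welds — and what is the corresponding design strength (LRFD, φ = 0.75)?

φR_n ≈ 179 kip (weld metal governs)

E60XX → F_EXX = 60 ksi.
t_e = 0.707 × 0.3125 = 0.2209 in; L = 30 in.
Weld metal: φR_n = 0.75 × 0.6 × 60 × 0.2209 × 30 = 179 kip.
Base metal (shear rupture): φR_n = 0.75 × 0.6 × 65 × 0.375 × 30 = 329.1 kip.
Governing: weld metal.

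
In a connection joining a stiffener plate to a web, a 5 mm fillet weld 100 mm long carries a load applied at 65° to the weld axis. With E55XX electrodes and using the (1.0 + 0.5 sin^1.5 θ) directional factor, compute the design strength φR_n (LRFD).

E55XX → F_EXX = 550 MPa.
t_e = 0.707 × 5 = 3.535 mm; A_we = 3.535 × 100 = 353.5 mm².
Directional factor: 1.0 + 0.5 sin^1.5(65°) = 1.431.
F_nw = 0.6 × 550 × 1.431 = 472.4 MPa.
φR_n = 0.75 × 472.4 × 353.5 × 10⁻³ = 125.2 kN.

φR_n ≈ 125 kN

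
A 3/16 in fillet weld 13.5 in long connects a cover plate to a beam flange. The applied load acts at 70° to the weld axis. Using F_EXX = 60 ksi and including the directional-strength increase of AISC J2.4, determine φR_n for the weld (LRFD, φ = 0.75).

t_e = 0.707 × 0.1875 = 0.1326 in; A_we = 0.1326 × 13.5 = 1.79 in².
Directional factor: 1.0 + 0.5 sin^1.5(70°) = 1.455.
F_nw = 0.6 × 60 × 1.455 = 52.4 ksi.
φR_n = 0.75 × 52.4 × 1.79 = 70.33 kip.

φR_n ≈ 70.3 kip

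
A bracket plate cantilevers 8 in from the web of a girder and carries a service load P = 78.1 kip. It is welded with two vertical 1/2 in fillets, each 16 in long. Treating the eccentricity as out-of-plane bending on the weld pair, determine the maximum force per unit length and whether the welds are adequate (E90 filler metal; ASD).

f_max ≈ 7.72 kip/in; adequate

E90XX → F_EXX = 90 ksi.
L_w = 2 × 16 = 32 in; section modulus (unit throat) S = 2 × L²/6 = 85.33 in².
Direct shear f_v = P/L_w = 78.1/32 = 2.441 kip/in.
Moment M = P × e = 78.1 × 8 = 624.8 kip·in; bending f_b = M/S = 7.322 kip/in.
f_max = √(f_v² + f_b²) = √(2.441² + 7.322²) = 7.718 kip/in.
r_n/Ω = (1/2.0) × 0.6 × 90 × (0.707 × 0.5) = 9.544 kip/in → adequate.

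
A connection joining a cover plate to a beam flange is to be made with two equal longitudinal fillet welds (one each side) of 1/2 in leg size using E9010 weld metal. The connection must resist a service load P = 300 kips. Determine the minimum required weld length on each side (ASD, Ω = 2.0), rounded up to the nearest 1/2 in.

E90XX → F_EXX = 90 ksi.
Throat t_e = 0.707 × 0.5 = 0.3535 in.
r_n/Ω = (0.6 × 90 × 0.3535) / 2.0 = 9.544 kip/in.
L_req = P / (r_n/Ω) = 300 / 9.544 = 31.43 in total.
Per side: 31.43 / 2 = 15.72 in.
Round up → use L = 16 in on each side.

L = 16 in on each side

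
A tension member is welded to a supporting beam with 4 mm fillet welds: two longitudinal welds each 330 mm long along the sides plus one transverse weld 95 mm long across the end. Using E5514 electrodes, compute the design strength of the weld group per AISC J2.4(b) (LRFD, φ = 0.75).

E55XX → F_EXX = 550 MPa.
t_e = 0.707 × 4 = 2.828 mm.
R_nwl = 0.6 × 550 × 2.828 × 660 × 10⁻³ = 615.9 kN (longitudinal, 2 welds).
R_nwt = 0.6 × 550 × 2.828 × 95 × 10⁻³ = 88.66 kN (transverse, base value).
(i) R_nwl + R_nwt = 704.6 kN; (ii) 0.85 R_nwl + 1.5 R_nwt = 656.5 kN.
R_n = max = 704.6 kN [governs: (i)]; φR_n = 528.4 kN.

φR_n ≈ 528 kN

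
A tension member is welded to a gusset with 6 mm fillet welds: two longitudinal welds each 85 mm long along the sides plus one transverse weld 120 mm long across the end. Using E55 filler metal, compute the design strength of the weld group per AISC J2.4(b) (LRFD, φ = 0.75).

φR_n ≈ 341 kN

E55XX → F_EXX = 550 MPa.
t_e = 0.707 × 6 = 4.242 mm.
R_nwl = 0.6 × 550 × 4.242 × 170 × 10⁻³ = 238 kN (longitudinal, 2 welds).
R_nwt = 0.6 × 550 × 4.242 × 120 × 10⁻³ = 168 kN (transverse, base value).
(i) R_nwl + R_nwt = 406 kN; (ii) 0.85 R_nwl + 1.5 R_nwt = 454.3 kN.
R_n = max = 454.3 kN [governs: (ii)]; φR_n = 340.7 kN.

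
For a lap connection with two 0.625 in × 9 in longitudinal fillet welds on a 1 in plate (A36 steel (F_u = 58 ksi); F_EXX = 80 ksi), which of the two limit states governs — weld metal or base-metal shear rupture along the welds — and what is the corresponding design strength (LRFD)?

φR_n ≈ 286 kip (weld metal governs)

t_e = 0.707 × 0.625 = 0.4419 in; L = 18 in.
Weld metal: φR_n = 0.75 × 0.6 × 80 × 0.4419 × 18 = 286.3 kip.
Base metal (shear rupture): φR_n = 0.75 × 0.6 × 58 × 1 × 18 = 469.8 kip.
Governing: weld metal.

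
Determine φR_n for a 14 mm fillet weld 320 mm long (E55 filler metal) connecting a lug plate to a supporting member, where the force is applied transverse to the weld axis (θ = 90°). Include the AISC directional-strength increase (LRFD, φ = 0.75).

φR_n ≈ 1180 kN

E55XX → F_EXX = 550 MPa.
t_e = 0.707 × 14 = 9.898 mm; A_we = 9.898 × 320 = 3167 mm².
Directional factor: 1.0 + 0.5 sin^1.5(90°) = 1.5.
F_nw = 0.6 × 550 × 1.5 = 495 MPa.
φR_n = 0.75 × 495 × 3167 × 10⁻³ = 1176 kN.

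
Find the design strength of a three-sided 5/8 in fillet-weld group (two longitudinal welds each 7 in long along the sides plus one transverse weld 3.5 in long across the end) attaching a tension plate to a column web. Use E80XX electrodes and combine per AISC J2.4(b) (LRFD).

φR_n ≈ 278 kips

E80XX → F_EXX = 80 ksi.
t_e = 0.707 × 0.625 = 0.4419 in.
R_nwl = 0.6 × 80 × 0.4419 × 14 = 296.9 kips (longitudinal, 2 welds).
R_nwt = 0.6 × 80 × 0.4419 × 3.5 = 74.23 kips (transverse, base value).
(i) R_nwl + R_nwt = 371.2 kips; (ii) 0.85 R_nwl + 1.5 R_nwt = 363.8 kips.
R_n = max = 371.2 kips [governs: (i)]; φR_n = 278.4 kips.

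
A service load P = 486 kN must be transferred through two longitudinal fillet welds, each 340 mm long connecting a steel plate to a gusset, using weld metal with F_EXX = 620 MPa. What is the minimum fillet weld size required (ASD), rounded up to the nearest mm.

Total weld length L = 680 mm.
Required throat t_e = P × Ω / (0.6 F_EXX × L) = 486 × 2.0 / (0.6 × 620 × 680 × 10⁻³) = 3.843 mm.
Required leg w = t_e / 0.707 = 5.435 mm → use 6 mm.

w = 6 mm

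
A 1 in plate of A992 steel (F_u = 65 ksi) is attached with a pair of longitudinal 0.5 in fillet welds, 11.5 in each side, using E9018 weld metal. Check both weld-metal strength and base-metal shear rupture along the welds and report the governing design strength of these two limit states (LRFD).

φR_n ≈ 329 kip (weld metal governs)

E90XX → F_EXX = 90 ksi.
t_e = 0.707 × 0.5 = 0.3535 in; L = 23 in.
Weld metal: φR_n = 0.75 × 0.6 × 90 × 0.3535 × 23 = 329.3 kip.
Base metal (shear rupture): φR_n = 0.75 × 0.6 × 65 × 1 × 23 = 672.8 kip.
Governing: weld metal.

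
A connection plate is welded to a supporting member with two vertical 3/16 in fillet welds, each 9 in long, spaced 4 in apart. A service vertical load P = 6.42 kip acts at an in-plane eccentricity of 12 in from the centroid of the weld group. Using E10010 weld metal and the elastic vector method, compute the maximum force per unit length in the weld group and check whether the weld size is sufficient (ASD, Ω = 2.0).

f_max ≈ 2.13 kip/in; adequate

E100XX → F_EXX = 100 ksi.
Total weld length L_w = 18 in. Treat welds as unit-width lines.
Polar moment about centroid: J = 2[d³/12 + d(b/2)²] = 2[9³/12 + 9×2²] = 193.5 in³.
Direct shear f_v = P/L_w = 6.42 / 18 = 0.3567 kip/in (vertical).
Torsion M = P·e = 6.42 × 12 = 77.04 kip·in.
Critical point at (x, y) = (2, 4.5) from centroid. f_tx = M·y/J = 1.792 kip/in; f_ty = M·x/J = 0.7963 kip/in.
Resultant f_max = √[f_tx² + (f_v + f_ty)²] = √[1.792² + (0.3567 + 0.7963)²] = 2.131 kip/in.
Capacity per unit length: r_n/Ω = (1/2.0) × 0.6 × 100 × (0.707 × 0.1875) = 3.977 kip/in.
2.131 ≤ 3.977 → adequate.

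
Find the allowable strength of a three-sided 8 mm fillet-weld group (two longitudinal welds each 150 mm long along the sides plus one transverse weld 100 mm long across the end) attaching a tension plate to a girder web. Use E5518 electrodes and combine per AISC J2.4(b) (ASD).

R_n/Ω ≈ 378 kN

E55XX → F_EXX = 550 MPa.
t_e = 0.707 × 8 = 5.656 mm.
R_nwl = 0.6 × 550 × 5.656 × 300 × 10⁻³ = 559.9 kN (longitudinal, 2 welds).
R_nwt = 0.6 × 550 × 5.656 × 100 × 10⁻³ = 186.6 kN (transverse, base value).
(i) R_nwl + R_nwt = 746.6 kN; (ii) 0.85 R_nwl + 1.5 R_nwt = 755.9 kN.
R_n = max = 755.9 kN [governs: (ii)]; R_n/Ω = 378 kN.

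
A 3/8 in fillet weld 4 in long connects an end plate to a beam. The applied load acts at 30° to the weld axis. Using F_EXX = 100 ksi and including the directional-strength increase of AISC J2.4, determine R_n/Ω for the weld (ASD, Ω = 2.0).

t_e = 0.707 × 0.375 = 0.2651 in; A_we = 0.2651 × 4 = 1.06 in².
Directional factor: 1.0 + 0.5 sin^1.5(30°) = 1.177.
F_nw = 0.6 × 100 × 1.177 = 70.61 ksi.
R_n/Ω = (70.61 × 1.06) / 2.0 = 37.44 kip.

R_n/Ω ≈ 37.4 kip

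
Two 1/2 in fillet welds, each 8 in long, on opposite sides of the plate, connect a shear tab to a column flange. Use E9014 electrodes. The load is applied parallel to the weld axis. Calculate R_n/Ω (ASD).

E90XX → F_EXX = 90 ksi.
Effective throat t_e = 0.707 × 0.5 = 0.3535 in.
Total length L = 16 in; A_we = 0.3535 × 16 = 5.656 in².
F_nw = 0.6 F_EXX = 0.6 × 90 = 54 ksi.
R_n = 54 × 5.656 = 305.4 kips; R_n/Ω = 305.4/2.0 = 152.7 kips.

R_n/Ω ≈ 153 kips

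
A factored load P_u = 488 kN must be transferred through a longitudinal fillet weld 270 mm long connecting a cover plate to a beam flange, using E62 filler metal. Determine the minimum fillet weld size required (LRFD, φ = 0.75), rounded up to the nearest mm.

w = 10 mm

E62XX → F_EXX = 620 MPa.
Total weld length L = 270 mm.
Required throat t_e = P_u / (φ × 0.6 F_EXX × L) = 488 / (0.75 × 0.6 × 620 × 270 × 10⁻³) = 6.478 mm.
Required leg w = t_e / 0.707 = 9.163 mm → use 10 mm.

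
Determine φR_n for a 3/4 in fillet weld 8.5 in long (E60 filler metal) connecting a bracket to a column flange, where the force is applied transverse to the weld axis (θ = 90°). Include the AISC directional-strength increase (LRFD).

φR_n ≈ 183 kip

E60XX → F_EXX = 60 ksi.
t_e = 0.707 × 0.75 = 0.5302 in; A_we = 0.5302 × 8.5 = 4.507 in².
Directional factor: 1.0 + 0.5 sin^1.5(90°) = 1.5.
F_nw = 0.6 × 60 × 1.5 = 54 ksi.
φR_n = 0.75 × 54 × 4.507 = 182.5 kip.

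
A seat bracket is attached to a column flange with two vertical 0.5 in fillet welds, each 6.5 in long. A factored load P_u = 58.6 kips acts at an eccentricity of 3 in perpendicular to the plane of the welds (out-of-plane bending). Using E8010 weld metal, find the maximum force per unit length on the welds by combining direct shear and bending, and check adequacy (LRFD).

f_max ≈ 13.3 kip/in; NOT adequate

E80XX → F_EXX = 80 ksi.
L_w = 2 × 6.5 = 13 in; section modulus (unit throat) S = 2 × L²/6 = 14.08 in².
Direct shear f_v = P/L_w = 58.6/13 = 4.508 kip/in.
Moment M = P × e = 58.6 × 3 = 175.8 kip·in; bending f_b = M/S = 12.48 kip/in.
f_max = √(f_v² + f_b²) = √(4.508² + 12.48²) = 13.27 kip/in.
φr_n = 0.75 × 0.6 × 80 × (0.707 × 0.5) = 12.73 kip/in → NOT adequate.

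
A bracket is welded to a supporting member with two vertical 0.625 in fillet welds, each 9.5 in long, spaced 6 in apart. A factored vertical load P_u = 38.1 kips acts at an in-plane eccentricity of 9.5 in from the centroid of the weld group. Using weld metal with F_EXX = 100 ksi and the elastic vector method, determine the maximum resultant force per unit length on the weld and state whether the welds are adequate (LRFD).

f_max ≈ 7.74 kip/in; adequate

Total weld length L_w = 19 in. Treat welds as unit-width lines.
Polar moment about centroid: J = 2[d³/12 + d(b/2)²] = 2[9.5³/12 + 9.5×3²] = 313.9 in³.
Direct shear f_v = P/L_w = 38.1 / 19 = 2.005 kip/in (vertical).
Torsion M = P·e = 38.1 × 9.5 = 361.95 kip·in.
Critical point at (x, y) = (3, 4.75) from centroid. f_tx = M·y/J = 5.477 kip/in; f_ty = M·x/J = 3.459 kip/in.
Resultant f_max = √[f_tx² + (f_v + f_ty)²] = √[5.477² + (2.005 + 3.459)²] = 7.737 kip/in.
Capacity per unit length: φr_n = 0.75 × 0.6 × 100 × (0.707 × 0.625) = 19.88 kip/in.
7.737 ≤ 19.88 → adequate.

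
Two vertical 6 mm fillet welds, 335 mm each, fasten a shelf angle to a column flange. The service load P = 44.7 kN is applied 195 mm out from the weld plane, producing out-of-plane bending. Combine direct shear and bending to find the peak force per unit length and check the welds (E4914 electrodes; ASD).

f_max ≈ 242 N/mm; adequate

E49XX → F_EXX = 490 MPa.
L_w = 2 × 335 = 670 mm; section modulus (unit throat) S = 2 × L²/6 = 37410 mm².
Direct shear f_v = P/L_w = 44.7×10³/670 = 66.72 N/mm.
Moment M = P × e = 44.7×10³ × 195 = 8716500 N·mm; bending f_b = M/S = 233 N/mm.
f_max = √(f_v² + f_b²) = √(66.72² + 233²) = 242.4 N/mm.
r_n/Ω = (1/2.0) × 0.6 × 490 × (0.707 × 6) = 623.6 N/mm → adequate.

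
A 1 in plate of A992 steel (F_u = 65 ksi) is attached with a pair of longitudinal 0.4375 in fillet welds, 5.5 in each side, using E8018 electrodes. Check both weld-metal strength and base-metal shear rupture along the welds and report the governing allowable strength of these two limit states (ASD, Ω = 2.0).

E80XX → F_EXX = 80 ksi.
t_e = 0.707 × 0.4375 = 0.3093 in; L = 11 in.
Weld metal: R_n/Ω = (1/2.0) × 0.6 × 80 × 0.3093 × 11 = 81.66 kip.
Base metal (shear rupture): R_n/Ω = (1/2.0) × 0.6 × 65 × 1 × 11 = 214.5 kip.
Governing: weld metal.

R_n/Ω ≈ 81.7 kip (weld metal governs)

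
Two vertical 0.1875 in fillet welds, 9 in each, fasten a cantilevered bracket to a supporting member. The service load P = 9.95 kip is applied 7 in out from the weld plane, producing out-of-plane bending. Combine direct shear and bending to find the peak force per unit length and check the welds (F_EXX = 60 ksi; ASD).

L_w = 2 × 9 = 18 in; section modulus (unit throat) S = 2 × L²/6 = 27 in².
Direct shear f_v = P/L_w = 9.95/18 = 0.5528 kip/in.
Moment M = P × e = 9.95 × 7 = 69.65 kip·in; bending f_b = M/S = 2.58 kip/in.
f_max = √(f_v² + f_b²) = √(0.5528² + 2.58²) = 2.638 kip/in.
r_n/Ω = (1/2.0) × 0.6 × 60 × (0.707 × 0.1875) = 2.386 kip/in → NOT adequate.

f_max ≈ 2.64 kip/in; NOT adequate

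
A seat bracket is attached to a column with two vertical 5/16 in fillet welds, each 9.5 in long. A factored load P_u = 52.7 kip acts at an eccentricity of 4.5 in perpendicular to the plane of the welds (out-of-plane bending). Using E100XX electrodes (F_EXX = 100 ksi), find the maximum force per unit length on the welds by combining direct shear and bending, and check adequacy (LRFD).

L_w = 2 × 9.5 = 19 in; section modulus (unit throat) S = 2 × L²/6 = 30.08 in².
Direct shear f_v = P/L_w = 52.7/19 = 2.774 kip/in.
Moment M = P × e = 52.7 × 4.5 = 237.15 kip·in; bending f_b = M/S = 7.883 kip/in.
f_max = √(f_v² + f_b²) = √(2.774² + 7.883²) = 8.357 kip/in.
φr_n = 0.75 × 0.6 × 100 × (0.707 × 0.3125) = 9.942 kip/in → adequate.

f_max ≈ 8.36 kip/in; adequate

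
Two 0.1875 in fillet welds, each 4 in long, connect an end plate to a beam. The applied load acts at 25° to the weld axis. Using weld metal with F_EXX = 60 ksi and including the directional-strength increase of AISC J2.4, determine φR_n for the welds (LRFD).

φR_n ≈ 32.6 kip

t_e = 0.707 × 0.1875 = 0.1326 in; A_we = 0.1326 × 8 = 1.06 in².
Directional factor: 1.0 + 0.5 sin^1.5(25°) = 1.137.
F_nw = 0.6 × 60 × 1.137 = 40.95 ksi.
φR_n = 0.75 × 40.95 × 1.06 = 32.57 kip.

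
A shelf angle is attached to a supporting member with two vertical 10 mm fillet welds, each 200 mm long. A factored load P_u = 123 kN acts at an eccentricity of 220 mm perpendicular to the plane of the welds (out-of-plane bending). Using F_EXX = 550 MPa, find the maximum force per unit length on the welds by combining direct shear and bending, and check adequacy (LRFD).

f_max ≈ 2050 N/mm; NOT adequate

L_w = 2 × 200 = 400 mm; section modulus (unit throat) S = 2 × L²/6 = 13330 mm².
Direct shear f_v = P/L_w = 123×10³/400 = 307.5 N/mm.
Moment M = P × e = 123×10³ × 220 = 27060000 N·mm; bending f_b = M/S = 2030 N/mm.
f_max = √(f_v² + f_b²) = √(307.5² + 2030²) = 2053 N/mm.
φr_n = 0.75 × 0.6 × 550 × (0.707 × 10) = 1750 N/mm → NOT adequate.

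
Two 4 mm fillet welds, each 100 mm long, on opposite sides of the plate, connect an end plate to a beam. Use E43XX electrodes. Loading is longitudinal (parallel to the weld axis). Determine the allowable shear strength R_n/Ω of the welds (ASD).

E43XX → F_EXX = 430 MPa.
Effective throat t_e = 0.707 × 4 = 2.828 mm.
Total length L = 200 mm; A_we = 2.828 × 200 = 565.6 mm².
F_nw = 0.6 F_EXX = 0.6 × 430 = 258 MPa.
R_n = 258 × 565.6 × 10⁻³ = 145.9 kN; R_n/Ω = 145.9/2.0 = 72.96 kN.

R_n/Ω ≈ 73 kN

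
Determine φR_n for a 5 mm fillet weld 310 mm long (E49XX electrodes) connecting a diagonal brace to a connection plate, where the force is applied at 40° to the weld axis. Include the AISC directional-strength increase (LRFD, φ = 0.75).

φR_n ≈ 304 kN

E49XX → F_EXX = 490 MPa.
t_e = 0.707 × 5 = 3.535 mm; A_we = 3.535 × 310 = 1096 mm².
Directional factor: 1.0 + 0.5 sin^1.5(40°) = 1.258.
F_nw = 0.6 × 490 × 1.258 = 369.8 MPa.
φR_n = 0.75 × 369.8 × 1096 × 10⁻³ = 303.9 kN.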